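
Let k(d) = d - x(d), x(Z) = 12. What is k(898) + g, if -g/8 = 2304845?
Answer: -18437874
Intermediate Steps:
g = -18438760 (g = -8*2304845 = -18438760)
k(d) = -12 + d (k(d) = d - 1*12 = d - 12 = -12 + d)
k(898) + g = (-12 + 898) - 18438760 = 886 - 18438760 = -18437874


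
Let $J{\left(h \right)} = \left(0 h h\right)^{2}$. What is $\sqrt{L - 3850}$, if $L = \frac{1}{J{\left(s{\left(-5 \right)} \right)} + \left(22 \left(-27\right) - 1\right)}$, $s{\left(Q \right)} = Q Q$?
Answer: $\frac{i \sqrt{1362996845}}{595} \approx 62.048 i$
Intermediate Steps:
$s{\left(Q \right)} = Q^{2}$
$J{\left(h \right)} = 0$ ($J{\left(h \right)} = \left(0 h\right)^{2} = 0^{2} = 0$)
$L = - \frac{1}{595}$ ($L = \frac{1}{0 + \left(22 \left(-27\right) - 1\right)} = \frac{1}{0 - 595} = \frac{1}{-595} = - \frac{1}{595} \approx -0.0016807$)
$\sqrt{L - 3850} = \sqrt{- \frac{1}{595} - 3850} = \sqrt{- \frac{2290751}{595}} = \frac{i \sqrt{1362996845}}{595}$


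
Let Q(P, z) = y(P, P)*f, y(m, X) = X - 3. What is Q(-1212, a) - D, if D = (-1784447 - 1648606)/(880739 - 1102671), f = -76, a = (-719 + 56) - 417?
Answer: 181325379/1964 ≈ 92325.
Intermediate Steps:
a = -1080 (a = -663 - 417 = -1080)
y(m, X) = -3 + X
Q(P, z) = 228 - 76*P (Q(P, z) = (-3 + P)*(-76) = 228 - 76*P)
D = 30381/1964 (D = -3433053/(-221932) = -3433053*(-1/221932) = 30381/1964 ≈ 15.469)
Q(-1212, a) - D = (228 - 76*(-1212)) - 1*30381/1964 = (228 + 92112) - 30381/1964 = 92340 - 30381/1964 = 181325379/1964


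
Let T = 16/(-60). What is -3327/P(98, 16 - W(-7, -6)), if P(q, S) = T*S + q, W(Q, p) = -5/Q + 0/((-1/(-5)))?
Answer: -349335/9862 ≈ -35.422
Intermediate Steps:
T = -4/15 (T = 16*(-1/60) = -4/15 ≈ -0.26667)
W(Q, p) = -5/Q (W(Q, p) = -5/Q + 0/((-1*(-⅕))) = -5/Q + 0/(⅕) = -5/Q + 0*5 = -5/Q + 0 = -5/Q)
P(q, S) = q - 4*S/15 (P(q, S) = -4*S/15 + q = q - 4*S/15)
-3327/P(98, 16 - W(-7, -6)) = -3327/(98 - 4*(16 - (-5)/(-7))/15) = -3327/(98 - 4*(16 - (-5)*(-1)/7)/15) = -3327/(98 - 4*(16 - 1*5/7)/15) = -3327/(98 - 4*(16 - 5/7)/15) = -3327/(98 - 4/15*107/7) = -3327/(98 - 428/105) = -3327/9862/105 = -3327*105/9862 = -349335/9862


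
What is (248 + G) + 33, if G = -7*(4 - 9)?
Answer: 316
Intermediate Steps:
G = 35 (G = -7*(-5) = 35)
(248 + G) + 33 = (248 + 35) + 33 = 283 + 33 = 316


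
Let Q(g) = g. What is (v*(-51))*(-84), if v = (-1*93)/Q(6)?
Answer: -66402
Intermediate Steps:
v = -31/2 (v = -1*93/6 = -93*⅙ = -31/2 ≈ -15.500)
(v*(-51))*(-84) = -31/2*(-51)*(-84) = (1581/2)*(-84) = -66402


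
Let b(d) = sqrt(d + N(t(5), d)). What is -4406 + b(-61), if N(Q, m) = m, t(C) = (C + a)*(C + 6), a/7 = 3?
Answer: -4406 + I*sqrt(122) ≈ -4406.0 + 11.045*I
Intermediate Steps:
a = 21 (a = 7*3 = 21)
t(C) = (6 + C)*(21 + C) (t(C) = (C + 21)*(C + 6) = (21 + C)*(6 + C) = (6 + C)*(21 + C))
b(d) = sqrt(2)*sqrt(d) (b(d) = sqrt(d + d) = sqrt(2*d) = sqrt(2)*sqrt(d))
-4406 + b(-61) = -4406 + sqrt(2)*sqrt(-61) = -4406 + sqrt(2)*(I*sqrt(61)) = -4406 + I*sqrt(122)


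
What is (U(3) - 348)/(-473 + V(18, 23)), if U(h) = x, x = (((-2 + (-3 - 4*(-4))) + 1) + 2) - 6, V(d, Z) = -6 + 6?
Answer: 340/473 ≈ 0.71882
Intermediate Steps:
V(d, Z) = 0
x = 8 (x = (((-2 + (-3 + 16)) + 1) + 2) - 6 = (((-2 + 13) + 1) + 2) - 6 = ((11 + 1) + 2) - 6 = (12 + 2) - 6 = 14 - 6 = 8)
U(h) = 8
(U(3) - 348)/(-473 + V(18, 23)) = (8 - 348)/(-473 + 0) = -340/(-473) = -340*(-1/473) = 340/473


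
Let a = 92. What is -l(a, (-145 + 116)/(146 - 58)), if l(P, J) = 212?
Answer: -212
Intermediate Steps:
-l(a, (-145 + 116)/(146 - 58)) = -1*212 = -212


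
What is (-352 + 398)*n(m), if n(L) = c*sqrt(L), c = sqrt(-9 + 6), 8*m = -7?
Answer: -23*sqrt(42)/2 ≈ -74.529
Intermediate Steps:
m = -7/8 (m = (1/8)*(-7) = -7/8 ≈ -0.87500)
c = I*sqrt(3) (c = sqrt(-3) = I*sqrt(3) ≈ 1.732*I)
n(L) = I*sqrt(3)*sqrt(L) (n(L) = (I*sqrt(3))*sqrt(L) = I*sqrt(3)*sqrt(L))
(-352 + 398)*n(m) = (-352 + 398)*(I*sqrt(3)*sqrt(-7/8)) = 46*(I*sqrt(3)*(I*sqrt(14)/4)) = 46*(-sqrt(42)/4) = -23*sqrt(42)/2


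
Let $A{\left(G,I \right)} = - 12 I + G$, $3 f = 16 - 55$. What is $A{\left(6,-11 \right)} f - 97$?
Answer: $-1891$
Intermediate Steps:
$f = -13$ ($f = \frac{16 - 55}{3} = \frac{1}{3} \left(-39\right) = -13$)
$A{\left(G,I \right)} = G - 12 I$
$A{\left(6,-11 \right)} f - 97 = \left(6 - -132\right) \left(-13\right) - 97 = \left(6 + 132\right) \left(-13\right) - 97 = 138 \left(-13\right) - 97 = -1794 - 97 = -1891$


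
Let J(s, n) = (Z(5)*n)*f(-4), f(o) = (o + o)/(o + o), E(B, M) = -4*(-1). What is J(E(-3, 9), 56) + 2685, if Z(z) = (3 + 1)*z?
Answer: 3805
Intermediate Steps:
E(B, M) = 4
f(o) = 1 (f(o) = (2*o)/((2*o)) = (2*o)*(1/(2*o)) = 1)
Z(z) = 4*z
J(s, n) = 20*n (J(s, n) = ((4*5)*n)*1 = (20*n)*1 = 20*n)
J(E(-3, 9), 56) + 2685 = 20*56 + 2685 = 1120 + 2685 = 3805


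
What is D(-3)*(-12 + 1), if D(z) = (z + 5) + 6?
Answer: -88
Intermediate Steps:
D(z) = 11 + z (D(z) = (5 + z) + 6 = 11 + z)
D(-3)*(-12 + 1) = (11 - 3)*(-12 + 1) = 8*(-11) = -88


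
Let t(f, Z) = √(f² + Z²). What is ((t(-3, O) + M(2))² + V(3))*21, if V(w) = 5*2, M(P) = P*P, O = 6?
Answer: 1491 + 504*√5 ≈ 2618.0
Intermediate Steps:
M(P) = P²
V(w) = 10
t(f, Z) = √(Z² + f²)
((t(-3, O) + M(2))² + V(3))*21 = ((√(6² + (-3)²) + 2²)² + 10)*21 = ((√(36 + 9) + 4)² + 10)*21 = ((√45 + 4)² + 10)*21 = ((3*√5 + 4)² + 10)*21 = ((4 + 3*√5)² + 10)*21 = (10 + (4 + 3*√5)²)*21 = 210 + 21*(4 + 3*√5)²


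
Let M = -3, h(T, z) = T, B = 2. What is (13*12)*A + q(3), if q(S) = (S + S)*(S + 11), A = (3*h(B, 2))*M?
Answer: -2724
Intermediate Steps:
A = -18 (A = (3*2)*(-3) = 6*(-3) = -18)
q(S) = 2*S*(11 + S) (q(S) = (2*S)*(11 + S) = 2*S*(11 + S))
(13*12)*A + q(3) = (13*12)*(-18) + 2*3*(11 + 3) = 156*(-18) + 2*3*14 = -2808 + 84 = -2724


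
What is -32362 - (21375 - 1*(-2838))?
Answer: -56575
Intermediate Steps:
-32362 - (21375 - 1*(-2838)) = -32362 - (21375 + 2838) = -32362 - 1*24213 = -32362 - 24213 = -56575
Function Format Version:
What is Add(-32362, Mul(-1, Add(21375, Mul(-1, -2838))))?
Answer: -56575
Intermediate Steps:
Add(-32362, Mul(-1, Add(21375, Mul(-1, -2838)))) = Add(-32362, Mul(-1, Add(21375, 2838))) = Add(-32362, Mul(-1, 24213)) = Add(-32362, -24213) = -56575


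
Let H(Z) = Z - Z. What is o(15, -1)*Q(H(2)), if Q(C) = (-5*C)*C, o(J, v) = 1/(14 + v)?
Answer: 0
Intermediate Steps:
H(Z) = 0
Q(C) = -5*C²
o(15, -1)*Q(H(2)) = (-5*0²)/(14 - 1) = (-5*0)/13 = (1/13)*0 = 0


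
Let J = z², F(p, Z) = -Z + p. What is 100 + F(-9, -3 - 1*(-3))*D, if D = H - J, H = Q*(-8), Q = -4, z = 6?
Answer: 136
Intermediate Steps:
F(p, Z) = p - Z
J = 36 (J = 6² = 36)
H = 32 (H = -4*(-8) = 32)
D = -4 (D = 32 - 1*36 = 32 - 36 = -4)
100 + F(-9, -3 - 1*(-3))*D = 100 + (-9 - (-3 - 1*(-3)))*(-4) = 100 + (-9 - (-3 + 3))*(-4) = 100 + (-9 - 1*0)*(-4) = 100 + (-9 + 0)*(-4) = 100 - 9*(-4) = 100 + 36 = 136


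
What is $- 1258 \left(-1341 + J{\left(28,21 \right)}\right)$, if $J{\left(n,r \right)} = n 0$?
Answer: $1686978$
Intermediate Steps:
$J{\left(n,r \right)} = 0$
$- 1258 \left(-1341 + J{\left(28,21 \right)}\right) = - 1258 \left(-1341 + 0\right) = \left(-1258\right) \left(-1341\right) = 1686978$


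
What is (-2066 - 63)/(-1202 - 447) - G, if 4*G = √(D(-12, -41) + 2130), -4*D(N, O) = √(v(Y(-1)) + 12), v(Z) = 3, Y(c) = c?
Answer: 2129/1649 - √(8520 - √15)/8 ≈ -10.244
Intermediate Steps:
D(N, O) = -√15/4 (D(N, O) = -√(3 + 12)/4 = -√15/4)
G = √(2130 - √15/4)/4 (G = √(-√15/4 + 2130)/4 = √(2130 - √15/4)/4 ≈ 11.535)
(-2066 - 63)/(-1202 - 447) - G = (-2066 - 63)/(-1202 - 447) - √(8520 - √15)/8 = -2129/(-1649) - √(8520 - √15)/8 = -2129*(-1/1649) - √(8520 - √15)/8 = 2129/1649 - √(8520 - √15)/8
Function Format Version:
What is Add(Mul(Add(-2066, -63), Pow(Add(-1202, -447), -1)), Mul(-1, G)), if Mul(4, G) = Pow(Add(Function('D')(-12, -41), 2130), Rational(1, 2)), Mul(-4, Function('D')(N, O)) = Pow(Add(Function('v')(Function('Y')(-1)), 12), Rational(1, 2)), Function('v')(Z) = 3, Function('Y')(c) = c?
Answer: Add(Rational(2129, 1649), Mul(Rational(-1, 8), Pow(Add(8520, Mul(-1, Pow(15, Rational(1, 2)))), Rational(1, 2)))) ≈ -10.244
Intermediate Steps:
Function('D')(N, O) = Mul(Rational(-1, 4), Pow(15, Rational(1, 2))) (Function('D')(N, O) = Mul(Rational(-1, 4), Pow(Add(3, 12), Rational(1, 2))) = Mul(Rational(-1, 4), Pow(15, Rational(1, 2))))
G = Mul(Rational(1, 4), Pow(Add(2130, Mul(Rational(-1, 4), Pow(15, Rational(1, 2)))), Rational(1, 2))) (G = Mul(Rational(1, 4), Pow(Add(Mul(Rational(-1, 4), Pow(15, Rational(1, 2))), 2130), Rational(1, 2))) = Mul(Rational(1, 4), Pow(Add(2130, Mul(Rational(-1, 4), Pow(15, Rational(1, 2)))), Rational(1, 2))) ≈ 11.535)
Add(Mul(Add(-2066, -63), Pow(Add(-1202, -447), -1)), Mul(-1, G)) = Add(Mul(Add(-2066, -63), Pow(Add(-1202, -447), -1)), Mul(-1, Mul(Rational(1, 8), Pow(Add(8520, Mul(-1, Pow(15, Rational(1, 2)))), Rational(1, 2))))) = Add(Mul(-2129, Pow(-1649, -1)), Mul(Rational(-1, 8), Pow(Add(8520, Mul(-1, Pow(15, Rational(1, 2)))), Rational(1, 2)))) = Add(Mul(-2129, Rational(-1, 1649)), Mul(Rational(-1, 8), Pow(Add(8520, Mul(-1, Pow(15, Rational(1, 2)))), Rational(1, 2)))) = Add(Rational(2129, 1649), Mul(Rational(-1, 8), Pow(Add(8520, Mul(-1, Pow(15, Rational(1, 2)))), Rational(1, 2))))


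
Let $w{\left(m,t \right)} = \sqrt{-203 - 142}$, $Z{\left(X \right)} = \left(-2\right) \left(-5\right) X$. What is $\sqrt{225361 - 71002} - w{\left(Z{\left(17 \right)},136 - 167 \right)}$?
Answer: $3 \sqrt{17151} - i \sqrt{345} \approx 392.89 - 18.574 i$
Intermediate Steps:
$Z{\left(X \right)} = 10 X$
$w{\left(m,t \right)} = i \sqrt{345}$ ($w{\left(m,t \right)} = \sqrt{-345} = i \sqrt{345}$)
$\sqrt{225361 - 71002} - w{\left(Z{\left(17 \right)},136 - 167 \right)} = \sqrt{225361 - 71002} - i \sqrt{345} = \sqrt{154359} - i \sqrt{345} = 3 \sqrt{17151} - i \sqrt{345}$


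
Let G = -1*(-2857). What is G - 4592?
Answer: -1735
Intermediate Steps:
G = 2857
G - 4592 = 2857 - 4592 = -1735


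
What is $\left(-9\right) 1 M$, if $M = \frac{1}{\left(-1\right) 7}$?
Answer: $\frac{9}{7} \approx 1.2857$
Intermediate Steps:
$M = - \frac{1}{7}$ ($M = \frac{1}{-7} = - \frac{1}{7} \approx -0.14286$)
$\left(-9\right) 1 M = \left(-9\right) 1 \left(- \frac{1}{7}\right) = \left(-9\right) \left(- \frac{1}{7}\right) = \frac{9}{7}$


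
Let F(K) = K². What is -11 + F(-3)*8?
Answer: 61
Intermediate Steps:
-11 + F(-3)*8 = -11 + (-3)²*8 = -11 + 9*8 = -11 + 72 = 61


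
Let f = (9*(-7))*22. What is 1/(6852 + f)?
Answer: 1/5466 ≈ 0.00018295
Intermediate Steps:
f = -1386 (f = -63*22 = -1386)
1/(6852 + f) = 1/(6852 - 1386) = 1/5466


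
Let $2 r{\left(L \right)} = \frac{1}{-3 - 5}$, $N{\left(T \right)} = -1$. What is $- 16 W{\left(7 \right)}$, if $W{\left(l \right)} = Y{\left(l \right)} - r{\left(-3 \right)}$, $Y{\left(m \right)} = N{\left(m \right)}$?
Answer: $15$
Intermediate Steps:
$Y{\left(m \right)} = -1$
$r{\left(L \right)} = - \frac{1}{16}$ ($r{\left(L \right)} = \frac{1}{2 \left(-3 - 5\right)} = \frac{1}{2 \left(-8\right)} = \frac{1}{2} \left(- \frac{1}{8}\right) = - \frac{1}{16}$)
$W{\left(l \right)} = - \frac{15}{16}$ ($W{\left(l \right)} = -1 - - \frac{1}{16} = -1 + \frac{1}{16} = - \frac{15}{16}$)
$- 16 W{\left(7 \right)} = \left(-16\right) \left(- \frac{15}{16}\right) = 15$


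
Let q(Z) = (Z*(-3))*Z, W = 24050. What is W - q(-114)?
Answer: 63038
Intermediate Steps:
q(Z) = -3*Z**2 (q(Z) = (-3*Z)*Z = -3*Z**2)
W - q(-114) = 24050 - (-3)*(-114)**2 = 24050 - (-3)*12996 = 24050 - 1*(-38988) = 24050 + 38988 = 63038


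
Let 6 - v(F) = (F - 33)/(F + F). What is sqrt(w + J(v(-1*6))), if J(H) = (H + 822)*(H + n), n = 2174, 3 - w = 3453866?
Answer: I*sqrt(26537415)/4 ≈ 1287.9*I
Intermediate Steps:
w = -3453863 (w = 3 - 1*3453866 = 3 - 3453866 = -3453863)
v(F) = 6 - (-33 + F)/(2*F) (v(F) = 6 - (F - 33)/(F + F) = 6 - (-33 + F)/(2*F))
J(H) = (822 + H)*(2174 + H) (J(H) = (H + 822)*(H + 2174) = (822 + H)*(2174 + H))
sqrt(w + J(v(-1*6))) = sqrt(-3453863 + (1787028 + (11*(3 - 1*6)/(2*((-1*6))))**2 + 2996*(11*(3 - 1*6)/(2*((-1*6)))))) = sqrt(-3453863 + (1787028 + ((11/2)*(3 - 6)/(-6))**2 + 2996*((11/2)*(3 - 6)/(-6)))) = sqrt(-3453863 + (1787028 + ((11/2)*(-1/6)*(-3))**2 + 2996*((11/2)*(-1/6)*(-3)))) = sqrt(-3453863 + (1787028 + (11/4)**2 + 2996*(11/4))) = sqrt(-3453863 + (1787028 + 121/16 + 8239)) = sqrt(-3453863 + 28724393/16) = sqrt(-26537415/16) = I*sqrt(26537415)/4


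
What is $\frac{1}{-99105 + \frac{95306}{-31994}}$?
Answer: $- \frac{15997}{1585430338} \approx -1.009 \cdot 10^{-5}$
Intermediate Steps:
$\frac{1}{-99105 + \frac{95306}{-31994}} = \frac{1}{-99105 + 95306 \left(- \frac{1}{31994}\right)} = \frac{1}{-99105 - \frac{47653}{15997}} = \frac{1}{- \frac{1585430338}{15997}} = - \frac{15997}{1585430338}$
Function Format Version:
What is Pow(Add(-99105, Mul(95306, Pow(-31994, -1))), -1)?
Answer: Rational(-15997, 1585430338) ≈ -1.0090e-5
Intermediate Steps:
Pow(Add(-99105, Mul(95306, Pow(-31994, -1))), -1) = Pow(Add(-99105, Mul(95306, Rational(-1, 31994))), -1) = Pow(Add(-99105, Rational(-47653, 15997)), -1) = Pow(Rational(-1585430338, 15997), -1) = Rational(-15997, 1585430338)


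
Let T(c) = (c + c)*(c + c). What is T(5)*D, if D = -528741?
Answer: -52874100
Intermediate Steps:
T(c) = 4*c² (T(c) = (2*c)*(2*c) = 4*c²)
T(5)*D = (4*5²)*(-528741) = (4*25)*(-528741) = 100*(-528741) = -52874100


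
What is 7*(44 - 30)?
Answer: 98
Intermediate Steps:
7*(44 - 30) = 7*14 = 98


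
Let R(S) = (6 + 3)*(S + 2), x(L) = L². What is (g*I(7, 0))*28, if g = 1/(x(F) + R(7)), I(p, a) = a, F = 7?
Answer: 0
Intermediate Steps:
R(S) = 18 + 9*S (R(S) = 9*(2 + S) = 18 + 9*S)
g = 1/130 (g = 1/(7² + (18 + 9*7)) = 1/(49 + (18 + 63)) = 1/(49 + 81) = 1/130 ≈ 0.0076923)
(g*I(7, 0))*28 = ((1/130)*0)*28 = 0*28 = 0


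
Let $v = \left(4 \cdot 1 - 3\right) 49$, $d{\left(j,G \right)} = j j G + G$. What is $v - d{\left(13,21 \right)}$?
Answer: $-3521$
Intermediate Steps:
$d{\left(j,G \right)} = G + G j^{2}$ ($d{\left(j,G \right)} = j^{2} G + G = G j^{2} + G = G + G j^{2}$)
$v = 49$ ($v = \left(4 - 3\right) 49 = 1 \cdot 49 = 49$)
$v - d{\left(13,21 \right)} = 49 - 21 \left(1 + 13^{2}\right) = 49 - 21 \left(1 + 169\right) = 49 - 21 \cdot 170 = 49 - 3570 = -3521$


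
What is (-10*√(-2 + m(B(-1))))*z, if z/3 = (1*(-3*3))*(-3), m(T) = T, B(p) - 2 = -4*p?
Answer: -1620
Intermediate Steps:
B(p) = 2 - 4*p
z = 81 (z = 3*((1*(-3*3))*(-3)) = 3*((1*(-9))*(-3)) = 3*(-9*(-3)) = 3*27 = 81)
(-10*√(-2 + m(B(-1))))*z = -10*√(-2 + (2 - 4*(-1)))*81 = -10*√(-2 + (2 + 4))*81 = -10*√(-2 + 6)*81 = -10*√4*81 = -10*2*81 = -20*81 = -1620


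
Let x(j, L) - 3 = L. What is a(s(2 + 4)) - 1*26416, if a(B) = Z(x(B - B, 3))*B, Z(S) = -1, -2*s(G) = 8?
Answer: -26412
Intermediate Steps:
x(j, L) = 3 + L
s(G) = -4 (s(G) = -½*8 = -4)
a(B) = -B
a(s(2 + 4)) - 1*26416 = -1*(-4) - 1*26416 = 4 - 26416 = -26412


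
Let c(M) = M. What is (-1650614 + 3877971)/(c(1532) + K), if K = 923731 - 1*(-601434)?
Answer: 2227357/1526697 ≈ 1.4589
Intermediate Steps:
K = 1525165 (K = 923731 + 601434 = 1525165)
(-1650614 + 3877971)/(c(1532) + K) = (-1650614 + 3877971)/(1532 + 1525165) = 2227357/1526697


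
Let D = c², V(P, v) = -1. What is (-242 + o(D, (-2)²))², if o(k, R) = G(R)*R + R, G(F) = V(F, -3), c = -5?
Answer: 58564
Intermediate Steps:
G(F) = -1
D = 25 (D = (-5)² = 25)
o(k, R) = 0 (o(k, R) = -R + R = 0)
(-242 + o(D, (-2)²))² = (-242 + 0)² = (-242)² = 58564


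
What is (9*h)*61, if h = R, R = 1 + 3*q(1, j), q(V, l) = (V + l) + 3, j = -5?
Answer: -1098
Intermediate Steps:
q(V, l) = 3 + V + l
R = -2 (R = 1 + 3*(3 + 1 - 5) = 1 + 3*(-1) = 1 - 3 = -2)
h = -2
(9*h)*61 = (9*(-2))*61 = -18*61 = -1098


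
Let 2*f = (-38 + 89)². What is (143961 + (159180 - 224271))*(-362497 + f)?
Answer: -28487567955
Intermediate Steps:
f = 2601/2 (f = (-38 + 89)²/2 = (½)*51² = (½)*2601 = 2601/2 ≈ 1300.5)
(143961 + (159180 - 224271))*(-362497 + f) = (143961 + (159180 - 224271))*(-362497 + 2601/2) = (143961 - 65091)*(-722393/2) = 78870*(-722393/2) = -28487567955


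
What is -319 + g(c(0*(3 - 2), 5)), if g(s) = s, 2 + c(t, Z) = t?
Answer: -321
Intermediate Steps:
c(t, Z) = -2 + t
-319 + g(c(0*(3 - 2), 5)) = -319 + (-2 + 0*(3 - 2)) = -319 + (-2 + 0*1) = -319 + (-2 + 0) = -319 - 2 = -321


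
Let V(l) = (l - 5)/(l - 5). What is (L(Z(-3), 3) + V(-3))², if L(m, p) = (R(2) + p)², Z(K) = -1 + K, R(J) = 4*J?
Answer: 14884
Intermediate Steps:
V(l) = 1 (V(l) = (-5 + l)/(-5 + l) = 1)
L(m, p) = (8 + p)² (L(m, p) = (4*2 + p)² = (8 + p)²)
(L(Z(-3), 3) + V(-3))² = ((8 + 3)² + 1)² = (11² + 1)² = (121 + 1)² = 122² = 14884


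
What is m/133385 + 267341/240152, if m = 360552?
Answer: 122246563189/32032674520 ≈ 3.8163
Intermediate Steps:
m/133385 + 267341/240152 = 360552/133385 + 267341/240152 = 122246563189/32032674520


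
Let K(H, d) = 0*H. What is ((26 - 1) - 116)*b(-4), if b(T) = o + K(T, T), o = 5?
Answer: -455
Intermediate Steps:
K(H, d) = 0
b(T) = 5 (b(T) = 5 + 0 = 5)
((26 - 1) - 116)*b(-4) = ((26 - 1) - 116)*5 = (25 - 116)*5 = -91*5 = -455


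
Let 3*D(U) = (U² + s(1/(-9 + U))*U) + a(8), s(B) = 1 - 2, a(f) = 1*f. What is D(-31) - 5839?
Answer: -16517/3 ≈ -5505.7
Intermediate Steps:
a(f) = f
s(B) = -1
D(U) = 8/3 - U/3 + U²/3 (D(U) = ((U² - U) + 8)/3 = (8 + U² - U)/3 = 8/3 - U/3 + U²/3)
D(-31) - 5839 = (8/3 - ⅓*(-31) + (⅓)*(-31)²) - 5839 = (8/3 + 31/3 + (⅓)*961) - 5839 = (8/3 + 31/3 + 961/3) - 5839 = 1000/3 - 5839 = -16517/3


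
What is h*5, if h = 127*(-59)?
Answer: -37465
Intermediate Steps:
h = -7493
h*5 = -7493*5 = -37465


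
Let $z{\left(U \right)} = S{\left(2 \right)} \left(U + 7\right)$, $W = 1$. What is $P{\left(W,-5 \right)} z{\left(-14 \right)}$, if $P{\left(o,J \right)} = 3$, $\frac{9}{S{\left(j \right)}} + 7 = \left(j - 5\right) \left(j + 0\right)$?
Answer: $\frac{189}{13} \approx 14.538$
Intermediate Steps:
$S{\left(j \right)} = \frac{9}{-7 + j \left(-5 + j\right)}$ ($S{\left(j \right)} = \frac{9}{-7 + \left(j - 5\right) \left(j + 0\right)} = \frac{9}{-7 + \left(-5 + j\right) j} = \frac{9}{-7 + j \left(-5 + j\right)}$)
$z{\left(U \right)} = - \frac{63}{13} - \frac{9 U}{13}$ ($z{\left(U \right)} = \frac{9}{-7 + 2^{2} - 10} \left(U + 7\right) = \frac{9}{-7 + 4 - 10} \left(7 + U\right) = \frac{9}{-13} \left(7 + U\right) = 9 \left(- \frac{1}{13}\right) \left(7 + U\right) = - \frac{9 \left(7 + U\right)}{13} = - \frac{63}{13} - \frac{9 U}{13}$)
$P{\left(W,-5 \right)} z{\left(-14 \right)} = 3 \left(- \frac{63}{13} - - \frac{126}{13}\right) = 3 \left(- \frac{63}{13} + \frac{126}{13}\right) = 3 \cdot \frac{63}{13} = \frac{189}{13}$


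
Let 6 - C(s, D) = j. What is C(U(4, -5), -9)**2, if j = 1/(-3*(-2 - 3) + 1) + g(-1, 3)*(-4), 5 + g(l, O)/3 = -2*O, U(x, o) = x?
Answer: 4068289/256 ≈ 15892.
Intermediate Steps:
g(l, O) = -15 - 6*O (g(l, O) = -15 + 3*(-2*O) = -15 - 6*O)
j = 2113/16 (j = 1/(-3*(-2 - 3) + 1) + (-15 - 6*3)*(-4) = 1/(-3*(-5) + 1) + (-15 - 18)*(-4) = 1/(15 + 1) - 33*(-4) = 1/16 + 132 = 2113/16 ≈ 132.06)
C(s, D) = -2017/16 (C(s, D) = 6 - 1*2113/16 = 6 - 2113/16 = -2017/16)
C(U(4, -5), -9)**2 = (-2017/16)**2 = 4068289/256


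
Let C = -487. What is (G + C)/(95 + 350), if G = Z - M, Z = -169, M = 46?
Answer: -702/445 ≈ -1.5775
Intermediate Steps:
G = -215 (G = -169 - 1*46 = -169 - 46 = -215)
(G + C)/(95 + 350) = (-215 - 487)/(95 + 350) = -702/445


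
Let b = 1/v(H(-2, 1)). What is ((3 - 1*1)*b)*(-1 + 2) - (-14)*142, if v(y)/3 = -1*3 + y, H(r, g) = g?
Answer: 5963/3 ≈ 1987.7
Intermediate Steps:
v(y) = -9 + 3*y (v(y) = 3*(-1*3 + y) = 3*(-3 + y) = -9 + 3*y)
b = -⅙ (b = 1/(-9 + 3*1) = 1/(-9 + 3) = 1/(-6) = -⅙ ≈ -0.16667)
((3 - 1*1)*b)*(-1 + 2) - (-14)*142 = ((3 - 1*1)*(-⅙))*(-1 + 2) - (-14)*142 = ((3 - 1)*(-⅙))*1 - 14*(-142) = (2*(-⅙))*1 + 1988 = -⅓*1 + 1988 = -⅓ + 1988 = 5963/3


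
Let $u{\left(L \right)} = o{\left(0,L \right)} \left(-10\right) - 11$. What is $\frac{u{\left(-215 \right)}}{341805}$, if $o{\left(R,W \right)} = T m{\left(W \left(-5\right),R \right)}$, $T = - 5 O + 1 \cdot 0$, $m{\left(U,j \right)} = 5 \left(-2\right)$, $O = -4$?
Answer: $\frac{663}{113935} \approx 0.0058191$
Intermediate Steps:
$m{\left(U,j \right)} = -10$
$T = 20$ ($T = \left(-5\right) \left(-4\right) + 1 \cdot 0 = 20 + 0 = 20$)
$o{\left(R,W \right)} = -200$ ($o{\left(R,W \right)} = 20 \left(-10\right) = -200$)
$u{\left(L \right)} = 1989$ ($u{\left(L \right)} = \left(-200\right) \left(-10\right) - 11 = 2000 - 11 = 1989$)
$\frac{u{\left(-215 \right)}}{341805} = \frac{1989}{341805} = 1989 \cdot \frac{1}{341805} = \frac{663}{113935}$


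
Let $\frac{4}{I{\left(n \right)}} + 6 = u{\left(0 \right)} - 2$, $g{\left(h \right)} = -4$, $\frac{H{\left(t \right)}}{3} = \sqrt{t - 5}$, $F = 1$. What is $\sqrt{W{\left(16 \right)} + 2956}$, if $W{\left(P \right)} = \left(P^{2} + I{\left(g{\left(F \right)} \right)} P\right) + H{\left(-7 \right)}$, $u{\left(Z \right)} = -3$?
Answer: $\frac{\sqrt{387948 + 726 i \sqrt{3}}}{11} \approx 56.623 + 0.091767 i$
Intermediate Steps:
$H{\left(t \right)} = 3 \sqrt{-5 + t}$ ($H{\left(t \right)} = 3 \sqrt{t - 5} = 3 \sqrt{-5 + t}$)
$I{\left(n \right)} = - \frac{4}{11}$ ($I{\left(n \right)} = \frac{4}{-6 - 5} = \frac{4}{-11} = 4 \left(- \frac{1}{11}\right) = - \frac{4}{11}$)
$W{\left(P \right)} = P^{2} - \frac{4 P}{11} + 6 i \sqrt{3}$ ($W{\left(P \right)} = \left(P^{2} - \frac{4 P}{11}\right) + 3 \sqrt{-5 - 7} = \left(P^{2} - \frac{4 P}{11}\right) + 3 \sqrt{-12} = \left(P^{2} - \frac{4 P}{11}\right) + 3 \cdot 2 i \sqrt{3} = \left(P^{2} - \frac{4 P}{11}\right) + 6 i \sqrt{3} = P^{2} - \frac{4 P}{11} + 6 i \sqrt{3}$)
$\sqrt{W{\left(16 \right)} + 2956} = \sqrt{\left(16^{2} - \frac{64}{11} + 6 i \sqrt{3}\right) + 2956} = \sqrt{\left(256 - \frac{64}{11} + 6 i \sqrt{3}\right) + 2956} = \sqrt{\left(\frac{2752}{11} + 6 i \sqrt{3}\right) + 2956} = \sqrt{\frac{35268}{11} + 6 i \sqrt{3}}$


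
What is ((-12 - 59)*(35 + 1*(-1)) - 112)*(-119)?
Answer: 300594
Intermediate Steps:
((-12 - 59)*(35 + 1*(-1)) - 112)*(-119) = (-71*(35 - 1) - 112)*(-119) = (-71*34 - 112)*(-119) = (-2414 - 112)*(-119) = -2526*(-119) = 300594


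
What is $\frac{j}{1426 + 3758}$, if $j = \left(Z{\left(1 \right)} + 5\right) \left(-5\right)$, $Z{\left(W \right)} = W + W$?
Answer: $- \frac{35}{5184} \approx -0.0067515$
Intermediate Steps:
$Z{\left(W \right)} = 2 W$
$j = -35$ ($j = \left(2 \cdot 1 + 5\right) \left(-5\right) = \left(2 + 5\right) \left(-5\right) = 7 \left(-5\right) = -35$)
$\frac{j}{1426 + 3758} = \frac{1}{1426 + 3758} \left(-35\right) = \frac{1}{5184} \left(-35\right) = - \frac{35}{5184}$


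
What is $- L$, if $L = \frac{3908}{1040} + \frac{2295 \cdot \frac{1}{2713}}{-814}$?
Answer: $- \frac{1078496257}{287089660} \approx -3.7567$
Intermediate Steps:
$L = \frac{1078496257}{287089660}$ ($L = 3908 \cdot \frac{1}{1040} + 2295 \cdot \frac{1}{2713} \left(- \frac{1}{814}\right) = \frac{977}{260} + \frac{2295}{2713} \left(- \frac{1}{814}\right) = \frac{977}{260} - \frac{2295}{2208382} = \frac{1078496257}{287089660} \approx 3.7567$)
$- L = \left(-1\right) \frac{1078496257}{287089660} = - \frac{1078496257}{287089660}$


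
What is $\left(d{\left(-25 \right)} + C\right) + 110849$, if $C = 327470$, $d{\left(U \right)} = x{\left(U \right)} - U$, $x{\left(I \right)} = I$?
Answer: $438319$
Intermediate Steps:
$d{\left(U \right)} = 0$ ($d{\left(U \right)} = U - U = 0$)
$\left(d{\left(-25 \right)} + C\right) + 110849 = \left(0 + 327470\right) + 110849 = 327470 + 110849 = 438319$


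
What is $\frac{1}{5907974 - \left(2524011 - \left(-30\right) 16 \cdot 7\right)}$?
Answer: $\frac{1}{3380603} \approx 2.958 \cdot 10^{-7}$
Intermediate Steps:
$\frac{1}{5907974 - \left(2524011 - \left(-30\right) 16 \cdot 7\right)} = \frac{1}{5907974 - 2527371} = \frac{1}{3380603}$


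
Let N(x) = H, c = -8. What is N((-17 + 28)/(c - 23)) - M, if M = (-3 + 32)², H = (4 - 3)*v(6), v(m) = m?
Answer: -835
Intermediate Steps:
H = 6 (H = (4 - 3)*6 = 1*6 = 6)
N(x) = 6
M = 841 (M = 29² = 841)
N((-17 + 28)/(c - 23)) - M = 6 - 1*841 = 6 - 841 = -835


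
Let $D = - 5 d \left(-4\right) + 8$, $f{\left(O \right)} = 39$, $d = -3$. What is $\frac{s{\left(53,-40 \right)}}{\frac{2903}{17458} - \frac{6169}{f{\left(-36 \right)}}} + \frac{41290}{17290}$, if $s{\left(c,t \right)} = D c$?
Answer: $\frac{3688611085753}{186014784865} \approx 19.83$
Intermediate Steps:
$D = -52$ ($D = \left(-5\right) \left(-3\right) \left(-4\right) + 8 = 15 \left(-4\right) + 8 = -60 + 8 = -52$)
$s{\left(c,t \right)} = - 52 c$
$\frac{s{\left(53,-40 \right)}}{\frac{2903}{17458} - \frac{6169}{f{\left(-36 \right)}}} + \frac{41290}{17290} = \frac{\left(-52\right) 53}{\frac{2903}{17458} - \frac{6169}{39}} + \frac{41290}{17290} = - \frac{2756}{2903 \cdot \frac{1}{17458} - \frac{6169}{39}} + 41290 \cdot \frac{1}{17290} = - \frac{2756}{\frac{2903}{17458} - \frac{6169}{39}} + \frac{4129}{1729} = - \frac{2756}{- \frac{107585185}{680862}} + \frac{4129}{1729} = \left(-2756\right) \left(- \frac{680862}{107585185}\right) + \frac{4129}{1729} = \frac{1876455672}{107585185} + \frac{4129}{1729} = \frac{3688611085753}{186014784865}$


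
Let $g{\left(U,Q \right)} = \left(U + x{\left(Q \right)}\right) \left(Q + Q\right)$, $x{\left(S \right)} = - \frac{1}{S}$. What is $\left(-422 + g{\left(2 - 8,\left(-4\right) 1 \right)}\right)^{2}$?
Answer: $141376$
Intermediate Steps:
$g{\left(U,Q \right)} = 2 Q \left(U - \frac{1}{Q}\right)$ ($g{\left(U,Q \right)} = \left(U - \frac{1}{Q}\right) \left(Q + Q\right) = \left(U - \frac{1}{Q}\right) 2 Q = 2 Q \left(U - \frac{1}{Q}\right)$)
$\left(-422 + g{\left(2 - 8,\left(-4\right) 1 \right)}\right)^{2} = \left(-422 - \left(2 - 2 \left(\left(-4\right) 1\right) \left(2 - 8\right)\right)\right)^{2} = \left(-422 - \left(2 + 8 \left(-6\right)\right)\right)^{2} = \left(-422 + \left(-2 + 48\right)\right)^{2} = \left(-422 + 46\right)^{2} = \left(-376\right)^{2} = 141376$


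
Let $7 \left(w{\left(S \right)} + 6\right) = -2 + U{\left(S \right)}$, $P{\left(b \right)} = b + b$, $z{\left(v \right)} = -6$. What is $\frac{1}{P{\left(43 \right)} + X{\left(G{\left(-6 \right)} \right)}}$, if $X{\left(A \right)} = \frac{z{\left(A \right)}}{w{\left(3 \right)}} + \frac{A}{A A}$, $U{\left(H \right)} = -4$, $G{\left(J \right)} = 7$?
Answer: $\frac{56}{4873} \approx 0.011492$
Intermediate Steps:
$P{\left(b \right)} = 2 b$
$w{\left(S \right)} = - \frac{48}{7}$ ($w{\left(S \right)} = -6 + \frac{-2 - 4}{7} = -6 + \frac{1}{7} \left(-6\right) = -6 - \frac{6}{7} = - \frac{48}{7}$)
$X{\left(A \right)} = \frac{7}{8} + \frac{1}{A}$ ($X{\left(A \right)} = - \frac{6}{- \frac{48}{7}} + \frac{A}{A A} = \left(-6\right) \left(- \frac{7}{48}\right) + \frac{A}{A^{2}} = \frac{7}{8} + \frac{A}{A^{2}} = \frac{7}{8} + \frac{1}{A}$)
$\frac{1}{P{\left(43 \right)} + X{\left(G{\left(-6 \right)} \right)}} = \frac{1}{2 \cdot 43 + \left(\frac{7}{8} + \frac{1}{7}\right)} = \frac{1}{86 + \left(\frac{7}{8} + \frac{1}{7}\right)} = \frac{1}{86 + \frac{57}{56}} = \frac{1}{\frac{4873}{56}} = \frac{56}{4873}$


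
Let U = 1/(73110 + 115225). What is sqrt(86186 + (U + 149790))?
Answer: sqrt(8370085763554935)/188335 ≈ 485.77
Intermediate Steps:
U = 1/188335 ≈ 5.3097e-6
sqrt(86186 + (U + 149790)) = sqrt(86186 + (1/188335 + 149790)) = sqrt(86186 + 28210699651/188335) = sqrt(44442539961/188335) = sqrt(8370085763554935)/188335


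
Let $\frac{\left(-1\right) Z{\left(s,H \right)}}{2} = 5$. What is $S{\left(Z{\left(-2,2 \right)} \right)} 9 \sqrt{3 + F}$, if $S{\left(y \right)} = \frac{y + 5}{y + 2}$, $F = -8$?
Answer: $\frac{45 i \sqrt{5}}{8} \approx 12.578 i$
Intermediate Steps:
$Z{\left(s,H \right)} = -10$ ($Z{\left(s,H \right)} = \left(-2\right) 5 = -10$)
$S{\left(y \right)} = \frac{5 + y}{2 + y}$
$S{\left(Z{\left(-2,2 \right)} \right)} 9 \sqrt{3 + F} = \frac{5 - 10}{2 - 10} \cdot 9 \sqrt{3 - 8} = \frac{1}{-8} \left(-5\right) 9 \sqrt{-5} = \left(- \frac{1}{8}\right) \left(-5\right) 9 i \sqrt{5} = \frac{5}{8} \cdot 9 i \sqrt{5} = \frac{45 i \sqrt{5}}{8}$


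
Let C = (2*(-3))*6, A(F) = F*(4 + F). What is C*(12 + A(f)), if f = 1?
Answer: -612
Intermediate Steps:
C = -36 (C = -6*6 = -36)
C*(12 + A(f)) = -36*(12 + 1*(4 + 1)) = -36*(12 + 1*5) = -36*(12 + 5) = -36*17 = -612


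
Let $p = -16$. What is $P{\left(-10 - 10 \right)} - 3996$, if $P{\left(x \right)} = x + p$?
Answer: $-4032$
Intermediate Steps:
$P{\left(x \right)} = -16 + x$ ($P{\left(x \right)} = x - 16 = -16 + x$)
$P{\left(-10 - 10 \right)} - 3996 = \left(-16 - 20\right) - 3996 = -36 - 3996 = -4032$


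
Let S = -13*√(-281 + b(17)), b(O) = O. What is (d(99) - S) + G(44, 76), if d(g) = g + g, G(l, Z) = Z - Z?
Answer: 198 + 26*I*√66 ≈ 198.0 + 211.23*I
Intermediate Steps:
G(l, Z) = 0
d(g) = 2*g
S = -26*I*√66 (S = -13*√(-281 + 17) = -26*I*√66 ≈ -211.23*I)
(d(99) - S) + G(44, 76) = (2*99 - (-26)*I*√66) + 0 = (198 + 26*I*√66) + 0 = 198 + 26*I*√66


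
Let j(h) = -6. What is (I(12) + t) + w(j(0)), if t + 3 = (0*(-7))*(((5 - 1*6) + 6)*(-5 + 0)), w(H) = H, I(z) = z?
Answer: 3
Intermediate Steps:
t = -3 (t = -3 + (0*(-7))*(((5 - 1*6) + 6)*(-5 + 0)) = -3 + 0*(((5 - 6) + 6)*(-5)) = -3 + 0*((-1 + 6)*(-5)) = -3 + 0*(5*(-5)) = -3 + 0*(-25) = -3 + 0 = -3)
(I(12) + t) + w(j(0)) = (12 - 3) - 6 = 9 - 6 = 3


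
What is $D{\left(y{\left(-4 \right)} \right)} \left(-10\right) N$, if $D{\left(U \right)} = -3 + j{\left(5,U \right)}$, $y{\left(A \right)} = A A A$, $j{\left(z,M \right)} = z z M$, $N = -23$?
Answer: $-368690$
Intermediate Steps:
$j{\left(z,M \right)} = M z^{2}$ ($j{\left(z,M \right)} = z^{2} M = M z^{2}$)
$y{\left(A \right)} = A^{3}$ ($y{\left(A \right)} = A^{2} A = A^{3}$)
$D{\left(U \right)} = -3 + 25 U$ ($D{\left(U \right)} = -3 + U 5^{2} = -3 + U 25 = -3 + 25 U$)
$D{\left(y{\left(-4 \right)} \right)} \left(-10\right) N = \left(-3 + 25 \left(-4\right)^{3}\right) \left(-10\right) \left(-23\right) = \left(-3 + 25 \left(-64\right)\right) \left(-10\right) \left(-23\right) = \left(-3 - 1600\right) \left(-10\right) \left(-23\right) = \left(-1603\right) \left(-10\right) \left(-23\right) = 16030 \left(-23\right) = -368690$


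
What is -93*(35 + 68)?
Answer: -9579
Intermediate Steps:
-93*(35 + 68) = -93*103 = -9579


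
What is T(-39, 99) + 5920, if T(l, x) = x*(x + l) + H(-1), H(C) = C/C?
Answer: 11861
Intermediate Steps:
H(C) = 1
T(l, x) = 1 + x*(l + x) (T(l, x) = x*(x + l) + 1 = x*(l + x) + 1 = 1 + x*(l + x))
T(-39, 99) + 5920 = (1 + 99² - 39*99) + 5920 = (1 + 9801 - 3861) + 5920 = 5941 + 5920 = 11861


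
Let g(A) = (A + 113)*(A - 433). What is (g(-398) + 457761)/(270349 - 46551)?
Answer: 347298/111899 ≈ 3.1037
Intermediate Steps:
g(A) = (-433 + A)*(113 + A) (g(A) = (113 + A)*(-433 + A) = (-433 + A)*(113 + A))
(g(-398) + 457761)/(270349 - 46551) = ((-48929 + (-398)² - 320*(-398)) + 457761)/(270349 - 46551) = ((-48929 + 158404 + 127360) + 457761)/223798 = (236835 + 457761)*(1/223798) = 694596*(1/223798) = 347298/111899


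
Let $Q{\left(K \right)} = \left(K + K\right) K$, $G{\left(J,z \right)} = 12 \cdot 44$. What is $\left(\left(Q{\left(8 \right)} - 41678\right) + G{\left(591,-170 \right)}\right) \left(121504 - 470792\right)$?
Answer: $14328492336$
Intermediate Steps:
$G{\left(J,z \right)} = 528$
$Q{\left(K \right)} = 2 K^{2}$ ($Q{\left(K \right)} = 2 K K = 2 K^{2}$)
$\left(\left(Q{\left(8 \right)} - 41678\right) + G{\left(591,-170 \right)}\right) \left(121504 - 470792\right) = \left(\left(2 \cdot 8^{2} - 41678\right) + 528\right) \left(121504 - 470792\right) = \left(\left(2 \cdot 64 - 41678\right) + 528\right) \left(-349288\right) = \left(\left(128 - 41678\right) + 528\right) \left(-349288\right) = \left(-41550 + 528\right) \left(-349288\right) = \left(-41022\right) \left(-349288\right) = 14328492336$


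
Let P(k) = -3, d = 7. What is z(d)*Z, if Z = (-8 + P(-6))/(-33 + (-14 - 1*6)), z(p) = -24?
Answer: -264/53 ≈ -4.9811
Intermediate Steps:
Z = 11/53 (Z = (-8 - 3)/(-33 + (-14 - 1*6)) = -11/(-33 + (-14 - 6)) = -11/(-33 - 20) = -11/(-53) = -11*(-1/53) = 11/53 ≈ 0.20755)
z(d)*Z = -24*11/53 = -264/53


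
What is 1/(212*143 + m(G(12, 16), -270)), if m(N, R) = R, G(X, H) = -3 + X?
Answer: 1/30046 ≈ 3.3282e-5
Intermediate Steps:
1/(212*143 + m(G(12, 16), -270)) = 1/(212*143 - 270) = 1/(30316 - 270) = 1/30046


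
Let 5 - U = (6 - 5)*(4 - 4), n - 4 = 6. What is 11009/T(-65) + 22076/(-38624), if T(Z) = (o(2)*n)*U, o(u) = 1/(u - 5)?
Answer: -159592331/241400 ≈ -661.11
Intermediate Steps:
o(u) = 1/(-5 + u)
n = 10 (n = 4 + 6 = 10)
U = 5 (U = 5 - (6 - 5)*(4 - 4) = 5 - 0 = 5 - 1*0 = 5 + 0 = 5)
T(Z) = -50/3 (T(Z) = (10/(-5 + 2))*5 = (10/(-3))*5 = -⅓*10*5 = -10/3*5 = -50/3)
11009/T(-65) + 22076/(-38624) = 11009/(-50/3) + 22076/(-38624) = 11009*(-3/50) + 22076*(-1/38624) = -33027/50 - 5519/9656 = -159592331/241400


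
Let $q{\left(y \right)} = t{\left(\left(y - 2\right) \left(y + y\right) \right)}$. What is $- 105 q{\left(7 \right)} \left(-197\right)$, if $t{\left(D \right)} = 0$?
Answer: $0$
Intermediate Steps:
$q{\left(y \right)} = 0$
$- 105 q{\left(7 \right)} \left(-197\right) = \left(-105\right) 0 \left(-197\right) = 0 \left(-197\right) = 0$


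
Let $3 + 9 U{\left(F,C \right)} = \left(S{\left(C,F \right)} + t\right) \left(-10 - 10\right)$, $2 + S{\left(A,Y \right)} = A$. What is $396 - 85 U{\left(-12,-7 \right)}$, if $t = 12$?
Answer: $991$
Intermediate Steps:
$S{\left(A,Y \right)} = -2 + A$
$U{\left(F,C \right)} = - \frac{203}{9} - \frac{20 C}{9}$ ($U{\left(F,C \right)} = - \frac{1}{3} + \frac{\left(\left(-2 + C\right) + 12\right) \left(-10 - 10\right)}{9} = - \frac{1}{3} + \frac{\left(10 + C\right) \left(-20\right)}{9} = - \frac{1}{3} + \frac{-200 - 20 C}{9} = - \frac{1}{3} - \left(\frac{200}{9} + \frac{20 C}{9}\right) = - \frac{203}{9} - \frac{20 C}{9}$)
$396 - 85 U{\left(-12,-7 \right)} = 396 - 85 \left(- \frac{203}{9} - - \frac{140}{9}\right) = 396 - 85 \left(- \frac{203}{9} + \frac{140}{9}\right) = 396 - -595 = 396 + 595 = 991$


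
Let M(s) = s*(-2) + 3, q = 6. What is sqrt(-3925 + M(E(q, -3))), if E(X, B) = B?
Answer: 2*I*sqrt(979) ≈ 62.578*I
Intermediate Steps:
M(s) = 3 - 2*s (M(s) = -2*s + 3 = 3 - 2*s)
sqrt(-3925 + M(E(q, -3))) = sqrt(-3925 + (3 - 2*(-3))) = sqrt(-3925 + (3 + 6)) = sqrt(-3925 + 9) = sqrt(-3916) = 2*I*sqrt(979)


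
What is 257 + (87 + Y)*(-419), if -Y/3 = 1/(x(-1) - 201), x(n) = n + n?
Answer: -7349045/203 ≈ -36202.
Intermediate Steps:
x(n) = 2*n
Y = 3/203 (Y = -3/(2*(-1) - 201) = -3/(-2 - 201) = -3/(-203) = -3*(-1/203) = 3/203 ≈ 0.014778)
257 + (87 + Y)*(-419) = 257 + (87 + 3/203)*(-419) = 257 + (17664/203)*(-419) = 257 - 7401216/203 = -7349045/203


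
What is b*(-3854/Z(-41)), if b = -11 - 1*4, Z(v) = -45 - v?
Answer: -28905/2 ≈ -14453.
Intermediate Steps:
b = -15 (b = -11 - 4 = -15)
b*(-3854/Z(-41)) = -(-57810)/(-45 - 1*(-41)) = -(-57810)/(-45 + 41) = -(-57810)/(-4) = -(-57810)*(-1)/4 = -15*1927/2 = -28905/2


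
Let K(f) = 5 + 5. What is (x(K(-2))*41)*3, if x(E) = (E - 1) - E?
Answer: -123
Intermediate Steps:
K(f) = 10
x(E) = -1 (x(E) = (-1 + E) - E = -1)
(x(K(-2))*41)*3 = -1*41*3 = -41*3 = -123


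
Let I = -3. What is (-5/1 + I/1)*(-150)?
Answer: 1200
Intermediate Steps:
(-5/1 + I/1)*(-150) = (-5/1 - 3/1)*(-150) = (-5*1 - 3*1)*(-150) = (-5 - 3)*(-150) = -8*(-150) = 1200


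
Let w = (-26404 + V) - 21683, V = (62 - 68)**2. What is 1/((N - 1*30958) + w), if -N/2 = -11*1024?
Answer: -1/56481 ≈ -1.7705e-5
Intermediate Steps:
N = 22528 (N = -(-22)*1024 = -2*(-11264) = 22528)
V = 36 (V = (-6)**2 = 36)
w = -48051 (w = (-26404 + 36) - 21683 = -26368 - 21683 = -48051)
1/((N - 1*30958) + w) = 1/((22528 - 1*30958) - 48051) = 1/((22528 - 30958) - 48051) = 1/(-8430 - 48051) = 1/(-56481) = -1/56481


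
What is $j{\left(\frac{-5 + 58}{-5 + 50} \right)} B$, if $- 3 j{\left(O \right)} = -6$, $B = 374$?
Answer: $748$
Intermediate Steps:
$j{\left(O \right)} = 2$ ($j{\left(O \right)} = \left(- \frac{1}{3}\right) \left(-6\right) = 2$)
$j{\left(\frac{-5 + 58}{-5 + 50} \right)} B = 2 \cdot 374 = 748$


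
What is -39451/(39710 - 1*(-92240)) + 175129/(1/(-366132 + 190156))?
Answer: -4066501194322251/131950 ≈ -3.0819e+10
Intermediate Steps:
-39451/(39710 - 1*(-92240)) + 175129/(1/(-366132 + 190156)) = -39451/(39710 + 92240) + 175129/(1/(-175976)) = -39451/131950 + 175129/(-1/175976) = -39451*1/131950 + 175129*(-175976) = -39451/131950 - 30818500904 = -4066501194322251/131950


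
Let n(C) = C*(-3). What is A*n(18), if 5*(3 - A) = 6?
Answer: -486/5 ≈ -97.200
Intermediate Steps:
A = 9/5 (A = 3 - 1/5*6 = 3 - 6/5 = 9/5 ≈ 1.8000)
n(C) = -3*C
A*n(18) = 9*(-3*18)/5 = (9/5)*(-54) = -486/5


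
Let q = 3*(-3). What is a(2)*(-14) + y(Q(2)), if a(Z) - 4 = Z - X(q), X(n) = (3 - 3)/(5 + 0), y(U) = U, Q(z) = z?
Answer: -82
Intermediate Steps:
q = -9
X(n) = 0 (X(n) = 0/5 = 0*(⅕) = 0)
a(Z) = 4 + Z (a(Z) = 4 + (Z - 1*0) = 4 + (Z + 0) = 4 + Z)
a(2)*(-14) + y(Q(2)) = (4 + 2)*(-14) + 2 = 6*(-14) + 2 = -84 + 2 = -82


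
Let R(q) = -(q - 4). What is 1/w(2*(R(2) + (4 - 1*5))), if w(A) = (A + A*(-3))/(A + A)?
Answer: -1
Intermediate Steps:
R(q) = 4 - q (R(q) = -(-4 + q) = 4 - q)
w(A) = -1 (w(A) = (A - 3*A)/((2*A)) = (-2*A)*(1/(2*A)) = -1)
1/w(2*(R(2) + (4 - 1*5))) = 1/(-1) = -1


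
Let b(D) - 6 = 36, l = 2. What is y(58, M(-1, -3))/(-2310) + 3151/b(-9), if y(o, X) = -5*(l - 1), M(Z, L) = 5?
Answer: 5777/77 ≈ 75.026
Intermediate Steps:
y(o, X) = -5 (y(o, X) = -5*(2 - 1) = -5*1 = -5)
b(D) = 42 (b(D) = 6 + 36 = 42)
y(58, M(-1, -3))/(-2310) + 3151/b(-9) = -5/(-2310) + 3151/42 = -5*(-1/2310) + 3151*(1/42) = 1/462 + 3151/42 = 5777/77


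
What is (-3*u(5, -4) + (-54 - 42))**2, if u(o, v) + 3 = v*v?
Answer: 18225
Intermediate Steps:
u(o, v) = -3 + v**2 (u(o, v) = -3 + v*v = -3 + v**2)
(-3*u(5, -4) + (-54 - 42))**2 = (-3*(-3 + (-4)**2) + (-54 - 42))**2 = (-3*(-3 + 16) - 96)**2 = (-3*13 - 96)**2 = (-39 - 96)**2 = (-135)**2 = 18225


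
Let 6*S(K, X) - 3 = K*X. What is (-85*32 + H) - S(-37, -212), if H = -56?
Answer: -24503/6 ≈ -4083.8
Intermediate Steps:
S(K, X) = ½ + K*X/6 (S(K, X) = ½ + (K*X)/6 = ½ + K*X/6)
(-85*32 + H) - S(-37, -212) = (-85*32 - 56) - (½ + (⅙)*(-37)*(-212)) = (-2720 - 56) - (½ + 3922/3) = -2776 - 1*7847/6 = -2776 - 7847/6 = -24503/6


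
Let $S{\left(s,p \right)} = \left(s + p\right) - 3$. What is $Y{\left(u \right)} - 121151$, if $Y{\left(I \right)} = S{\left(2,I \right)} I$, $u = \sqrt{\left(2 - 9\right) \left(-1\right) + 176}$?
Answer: $-120968 - \sqrt{183} \approx -1.2098 \cdot 10^{5}$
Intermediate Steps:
$S{\left(s,p \right)} = -3 + p + s$ ($S{\left(s,p \right)} = \left(p + s\right) - 3 = -3 + p + s$)
$u = \sqrt{183}$ ($u = \sqrt{\left(-7\right) \left(-1\right) + 176} = \sqrt{7 + 176} = \sqrt{183} \approx 13.528$)
$Y{\left(I \right)} = I \left(-1 + I\right)$ ($Y{\left(I \right)} = \left(-3 + I + 2\right) I = \left(-1 + I\right) I = I \left(-1 + I\right)$)
$Y{\left(u \right)} - 121151 = \sqrt{183} \left(-1 + \sqrt{183}\right) - 121151 = -121151 + \sqrt{183} \left(-1 + \sqrt{183}\right)$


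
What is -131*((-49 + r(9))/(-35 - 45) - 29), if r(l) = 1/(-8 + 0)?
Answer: 2379877/640 ≈ 3718.6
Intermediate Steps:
r(l) = -1/8 (r(l) = 1/(-8) = -1/8)
-131*((-49 + r(9))/(-35 - 45) - 29) = -131*((-49 - 1/8)/(-35 - 45) - 29) = -131*(-393/8/(-80) - 29) = -131*(-393/8*(-1/80) - 29) = -131*(393/640 - 29) = -131*(-18167/640) = 2379877/640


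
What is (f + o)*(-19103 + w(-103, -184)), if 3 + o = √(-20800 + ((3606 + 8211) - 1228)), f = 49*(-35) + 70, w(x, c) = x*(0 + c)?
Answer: 248848 - 151*I*√10211 ≈ 2.4885e+5 - 15258.0*I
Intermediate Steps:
w(x, c) = c*x (w(x, c) = x*c = c*x)
f = -1645 (f = -1715 + 70 = -1645)
o = -3 + I*√10211 (o = -3 + √(-20800 + ((3606 + 8211) - 1228)) = -3 + √(-20800 + (11817 - 1228)) = -3 + √(-20800 + 10589) = -3 + √(-10211) = -3 + I*√10211 ≈ -3.0 + 101.05*I)
(f + o)*(-19103 + w(-103, -184)) = (-1645 + (-3 + I*√10211))*(-19103 - 184*(-103)) = (-1648 + I*√10211)*(-19103 + 18952) = (-1648 + I*√10211)*(-151) = 248848 - 151*I*√10211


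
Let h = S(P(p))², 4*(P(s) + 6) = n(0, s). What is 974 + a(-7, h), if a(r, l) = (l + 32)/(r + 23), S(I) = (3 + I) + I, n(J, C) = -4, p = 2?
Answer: 15737/16 ≈ 983.56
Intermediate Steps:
P(s) = -7 (P(s) = -6 + (¼)*(-4) = -6 - 1 = -7)
S(I) = 3 + 2*I
h = 121 (h = (3 + 2*(-7))² = (3 - 14)² = (-11)² = 121)
a(r, l) = (32 + l)/(23 + r)
974 + a(-7, h) = 974 + (32 + 121)/(23 - 7) = 974 + 153/16 = 15737/16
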